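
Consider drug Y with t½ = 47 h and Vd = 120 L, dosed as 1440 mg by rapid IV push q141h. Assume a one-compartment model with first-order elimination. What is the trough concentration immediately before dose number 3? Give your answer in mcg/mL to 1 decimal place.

f = (1/2)^(τ/t½) = (1/2)^(141/47) ≈ 0.1250.
C₀ = D/Vd = 1440/120 ≈ 12.000 mcg/mL.
Before the 3rd dose, 2 doses have been given. Superposition: Cmin = C₀·(f + f²).
≈ 12.000 × (0.1250 + 0.0156) ≈ 12.000 × 0.1406 ≈ 1.687 mcg/mL.

1.7 mcg/mL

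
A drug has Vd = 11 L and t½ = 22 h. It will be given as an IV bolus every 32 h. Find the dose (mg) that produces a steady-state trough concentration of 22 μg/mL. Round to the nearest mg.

421 mg

τ/t½ = 32/22 ≈ 1.4545, so f = (1/2)^(32/22) ≈ 0.364870.
Cmin,ss = (D/Vd)·f/(1−f), so D = Cmin,ss·Vd·(1−f)/f.
D = 22 × 11 × (1−f)/f ≈ 22 × 11 × 1.74070 ≈ 421.25 mg.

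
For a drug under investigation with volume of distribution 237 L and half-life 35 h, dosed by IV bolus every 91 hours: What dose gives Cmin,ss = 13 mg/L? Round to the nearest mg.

15599 mg

τ/t½ = 91/35 ≈ 2.6, so f = (1/2)^(91/35) ≈ 0.164938.
Cmin,ss = (D/Vd)·f/(1−f), so D = Cmin,ss·Vd·(1−f)/f.
D = 13 × 237 × (1−f)/f ≈ 13 × 237 × 5.06288 ≈ 15598.73 mg.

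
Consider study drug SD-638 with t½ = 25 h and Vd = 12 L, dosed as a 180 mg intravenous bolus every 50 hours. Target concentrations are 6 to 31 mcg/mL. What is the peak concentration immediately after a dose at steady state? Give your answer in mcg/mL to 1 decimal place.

20.0 mcg/mL

The dosing interval is 2 half-lives, so f = 2^(−2) = 0.25.
Accumulation ratio R = 1/(1 − f) = 1/0.75 = 4/3.
Single-dose peak C₀ = D/Vd = 180/12 = 15 mcg/mL.
Steady-state peak Cmax,ss = C₀·R = 15 × 4/3 ≈ 20.000 mcg/mL.
Peak 20.0 mcg/mL vs MTC 31 mcg/mL: below toxic threshold.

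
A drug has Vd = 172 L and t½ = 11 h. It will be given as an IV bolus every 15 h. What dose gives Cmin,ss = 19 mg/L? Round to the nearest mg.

5142 mg

τ/t½ = 15/11 ≈ 1.3636, so f = (1/2)^(15/11) ≈ 0.388602.
Cmin,ss = (D/Vd)·f/(1−f), so D = Cmin,ss·Vd·(1−f)/f.
D = 19 × 172 × (1−f)/f ≈ 19 × 172 × 1.57333 ≈ 5141.64 mg.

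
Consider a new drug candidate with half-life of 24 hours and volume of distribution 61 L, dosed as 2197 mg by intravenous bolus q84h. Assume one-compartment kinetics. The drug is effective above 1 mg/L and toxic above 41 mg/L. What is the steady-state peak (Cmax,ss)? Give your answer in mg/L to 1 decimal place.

39.5 mg/L

τ/t½ = 84/24 ≈ 3.5, so fraction remaining f = (1/2)^(84/24) ≈ 0.0884.
Accumulation ratio R = 1/(1 − f) ≈ 1/0.9116 ≈ 1.0970.
Each bolus raises the concentration by D/Vd = 2197/61 ≈ 36.016 mg/L.
Steady-state peak Cmax,ss = C₀·R ≈ 36.016 × 1.0970 ≈ 39.510 mg/L.
Peak 39.5 mg/L vs MTC 41 mg/L: below toxic threshold.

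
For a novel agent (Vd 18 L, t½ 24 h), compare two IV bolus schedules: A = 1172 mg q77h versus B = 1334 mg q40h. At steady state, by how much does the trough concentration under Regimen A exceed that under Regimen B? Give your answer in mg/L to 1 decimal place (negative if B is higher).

-26.2 mg/L

Regimen A: f = (1/2)^(77/24) ≈ 0.1082; Cmin,ss = (1172/18)·f/(1−f) ≈ 7.900 mg/L.
Regimen B: f = (1/2)^(40/24) ≈ 0.3150; Cmin,ss = (1334/18)·f/(1−f) ≈ 34.080 mg/L.
Difference ≈ 7.900 − 34.080 ≈ -26.180 mg/L.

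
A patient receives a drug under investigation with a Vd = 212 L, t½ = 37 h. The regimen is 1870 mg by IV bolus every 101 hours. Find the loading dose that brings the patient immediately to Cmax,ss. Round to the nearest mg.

f = (1/2)^(101/37) ≈ 0.150754; accumulation ratio R = 1/(1−f) ≈ 1.17752.
Loading dose to hit Cmax,ss on first dose: D_load = D_maint·R ≈ 1870 × 1.17752 ≈ 2201.96 mg.

2202 mg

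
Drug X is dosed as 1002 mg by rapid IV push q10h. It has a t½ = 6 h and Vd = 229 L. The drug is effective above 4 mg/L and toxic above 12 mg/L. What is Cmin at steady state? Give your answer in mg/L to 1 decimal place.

2.0 mg/L

τ/t½ = 10/6 ≈ 1.6667, so fraction remaining f = (1/2)^(10/6) ≈ 0.3150.
Accumulation ratio R = 1/(1 − f) ≈ 1/0.6850 ≈ 1.4599.
Single-dose peak C₀ = D/Vd = 1002/229 ≈ 4.376 mg/L.
Steady-state peak Cmax,ss = C₀·R ≈ 4.376 × 1.4599 ≈ 6.389 mg/L.
Steady-state trough Cmin,ss = Cmax,ss·f ≈ 6.389 × 0.3150 ≈ 2.013 mg/L.
Trough 2.0 mg/L vs MEC 4 mg/L: subtherapeutic.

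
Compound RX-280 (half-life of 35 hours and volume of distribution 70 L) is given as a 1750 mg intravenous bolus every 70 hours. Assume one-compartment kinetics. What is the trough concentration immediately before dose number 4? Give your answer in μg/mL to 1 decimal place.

f = (1/2)^(τ/t½) = (1/2)^(70/35) ≈ 0.2500.
C₀ = D/Vd = 1750/70 ≈ 25.000 μg/mL.
Before the 4th dose, 3 doses have been given. Superposition: Cmin = C₀·(f + f² + … + f^3).
≈ 25.000 × (0.2500 + 0.0625 + 0.0156) ≈ 25.000 × 0.3281 ≈ 8.203 μg/mL.

8.2 μg/mL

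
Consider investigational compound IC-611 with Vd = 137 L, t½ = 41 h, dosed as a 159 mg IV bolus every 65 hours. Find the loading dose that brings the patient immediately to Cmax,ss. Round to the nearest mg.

f = (1/2)^(65/41) ≈ 0.333240; accumulation ratio R = 1/(1−f) ≈ 1.49979.
Loading dose to hit Cmax,ss on first dose: D_load = D_maint·R ≈ 159 × 1.49979 ≈ 238.47 mg.

238 mg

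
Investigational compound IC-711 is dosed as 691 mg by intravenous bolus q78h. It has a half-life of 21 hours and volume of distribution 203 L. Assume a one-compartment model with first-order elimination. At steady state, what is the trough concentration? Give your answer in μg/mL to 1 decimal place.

0.3 μg/mL

Over one 78-h interval, 78/21 ≈ 3.7143 half-lives elapse, leaving f ≈ 0.0762 of each dose.
Single-dose peak C₀ = D/Vd = 691/203 ≈ 3.404 μg/mL.
Steady-state trough Cmin,ss = C₀·f/(1−f) ≈ 3.404 × 0.0762/0.9238 ≈ 0.281 μg/mL.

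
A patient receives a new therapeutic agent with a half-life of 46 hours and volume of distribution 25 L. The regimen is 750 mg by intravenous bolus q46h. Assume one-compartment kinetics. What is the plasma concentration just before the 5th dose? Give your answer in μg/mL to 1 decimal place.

f = (1/2)^(τ/t½) = (1/2)^(46/46) ≈ 0.5000.
C₀ = D/Vd = 750/25 ≈ 30.000 μg/mL.
Before the 5th dose, 4 doses have been given. Superposition: Cmin = C₀·(f + f² + … + f^4).
≈ 30.000 × (0.5000 + 0.2500 + 0.1250 + 0.0625) ≈ 30.000 × 0.9375 ≈ 28.125 μg/mL.

28.1 μg/mL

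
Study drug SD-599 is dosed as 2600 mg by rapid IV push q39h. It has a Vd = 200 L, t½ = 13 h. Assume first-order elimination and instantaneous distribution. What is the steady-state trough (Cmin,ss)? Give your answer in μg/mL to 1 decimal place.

1.9 μg/mL

τ = 39 h = 3 half-lives, so f = (1/2)^3 = 0.125.
Accumulation ratio R = 1/(1 − f) = 1/0.875 = 8/7.
Single-dose peak C₀ = D/Vd = 2600/200 = 13 μg/mL.
Steady-state peak Cmax,ss = C₀·R = 13 × 8/7 ≈ 14.857 μg/mL.
Steady-state trough Cmin,ss = Cmax,ss·f ≈ 14.857 × 0.125 ≈ 1.857 μg/mL.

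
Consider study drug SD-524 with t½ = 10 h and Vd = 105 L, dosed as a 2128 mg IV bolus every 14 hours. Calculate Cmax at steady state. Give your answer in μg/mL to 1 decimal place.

32.6 μg/mL

k = ln2/t½ = ln2/10 ≈ 0.069315 h⁻¹; fraction remaining f = e^(−kτ) = e^(−0.069315×14) ≈ 0.3789.
At steady state, accumulation factor R = 1/(1 − e^(−kτ)) ≈ 1.6100.
Single-dose peak C₀ = D/Vd = 2128/105 ≈ 20.267 μg/mL.
Steady-state peak Cmax,ss = C₀·R ≈ 20.267 × 1.6100 ≈ 32.630 μg/mL.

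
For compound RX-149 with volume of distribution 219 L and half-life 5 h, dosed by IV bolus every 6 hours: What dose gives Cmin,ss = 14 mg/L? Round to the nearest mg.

3978 mg

τ/t½ = 6/5 ≈ 1.2, so f = (1/2)^(6/5) ≈ 0.435275.
Cmin,ss = (D/Vd)·f/(1−f), so D = Cmin,ss·Vd·(1−f)/f.
D = 14 × 219 × (1−f)/f ≈ 14 × 219 × 1.29740 ≈ 3977.83 mg.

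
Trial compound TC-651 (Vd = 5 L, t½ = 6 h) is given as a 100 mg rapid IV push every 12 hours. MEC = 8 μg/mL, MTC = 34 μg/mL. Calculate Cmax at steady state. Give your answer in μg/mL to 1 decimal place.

26.7 μg/mL

The dosing interval is 2 half-lives, so f = 2^(−2) = 0.25.
At steady state, R = 1/(1 − 0.25) = 4/3.
Single-dose peak C₀ = D/Vd = 100/5 = 20 μg/mL.
Steady-state peak Cmax,ss = C₀·R = 20 × 4/3 ≈ 26.667 μg/mL.
Peak 26.7 μg/mL vs MTC 34 μg/mL: below toxic threshold.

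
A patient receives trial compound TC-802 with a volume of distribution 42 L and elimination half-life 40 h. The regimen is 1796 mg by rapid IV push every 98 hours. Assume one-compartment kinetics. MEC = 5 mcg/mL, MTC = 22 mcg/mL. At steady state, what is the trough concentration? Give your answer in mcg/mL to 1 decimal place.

9.6 mcg/mL

k = ln2/t½ = ln2/40 ≈ 0.017329 h⁻¹; fraction remaining f = e^(−kτ) = e^(−0.017329×98) ≈ 0.1830.
Single-dose peak C₀ = D/Vd = 1796/42 ≈ 42.762 mcg/mL.
Steady-state trough Cmin,ss = C₀·f/(1−f) ≈ 42.762 × 0.1830/0.8170 ≈ 9.578 mcg/mL.
Trough 9.6 mcg/mL vs MEC 5 mcg/mL: adequate.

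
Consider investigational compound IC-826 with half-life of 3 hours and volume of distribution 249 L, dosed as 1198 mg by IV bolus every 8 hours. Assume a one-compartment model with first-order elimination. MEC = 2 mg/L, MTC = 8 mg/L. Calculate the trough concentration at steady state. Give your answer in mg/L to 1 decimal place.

Over one 8-h interval, 8/3 ≈ 2.6667 half-lives elapse, leaving f ≈ 0.1575 of each dose.
At steady state, accumulation factor R = 1/(1 − e^(−kτ)) ≈ 1.1869.
Single-dose peak C₀ = D/Vd = 1198/249 ≈ 4.811 mg/L.
Steady-state peak Cmax,ss = C₀·R ≈ 4.811 × 1.1869 ≈ 5.710 mg/L.
One interval later, Cmin,ss = Cmax,ss·e^(−kτ) ≈ 5.710 × 0.1575 ≈ 0.899 mg/L.
Trough 0.9 mg/L vs MEC 2 mg/L: subtherapeutic.

0.9 mg/L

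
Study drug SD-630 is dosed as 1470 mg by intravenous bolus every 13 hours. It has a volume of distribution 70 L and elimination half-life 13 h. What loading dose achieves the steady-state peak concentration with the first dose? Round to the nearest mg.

f = (1/2)^(13/13) ≈ 0.500000; accumulation ratio R = 1/(1−f) ≈ 2.00000.
Loading dose to hit Cmax,ss on first dose: D_load = D_maint·R ≈ 1470 × 2.00000 ≈ 2940.00 mg.

2940 mg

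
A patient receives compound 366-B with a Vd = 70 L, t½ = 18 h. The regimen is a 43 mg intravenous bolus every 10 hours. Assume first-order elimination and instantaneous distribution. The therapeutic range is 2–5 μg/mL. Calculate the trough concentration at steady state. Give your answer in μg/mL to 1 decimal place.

Over one 10-h interval, 10/18 ≈ 0.55556 half-lives elapse, leaving f ≈ 0.6804 of each dose.
Accumulation ratio R = 1/(1 − f) ≈ 1/0.3196 ≈ 3.1289.
Each bolus raises the concentration by D/Vd = 43/70 ≈ 0.614 μg/mL.
Cmax,ss = C₀/(1 − f) ≈ 0.614/0.3196 ≈ 1.921 μg/mL.
One interval later, Cmin,ss = Cmax,ss·e^(−kτ) ≈ 1.921 × 0.6804 ≈ 1.307 μg/mL.
Trough 1.3 μg/mL vs MEC 2 μg/mL: subtherapeutic.

1.3 μg/mL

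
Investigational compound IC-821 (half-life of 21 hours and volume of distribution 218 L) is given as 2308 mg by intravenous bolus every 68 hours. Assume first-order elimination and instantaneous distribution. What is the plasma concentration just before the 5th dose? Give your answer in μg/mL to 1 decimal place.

1.3 μg/mL

f = (1/2)^(τ/t½) = (1/2)^(68/21) ≈ 0.1060.
C₀ = D/Vd = 2308/218 ≈ 10.587 μg/mL.
Before the 5th dose, 4 doses have been given. Superposition: Cmin = C₀·(f + f² + … + f^4).
≈ 10.587 × (0.1060 + 0.0112 + 0.0012 + 0.0001) ≈ 10.587 × 0.1185 ≈ 1.255 μg/mL.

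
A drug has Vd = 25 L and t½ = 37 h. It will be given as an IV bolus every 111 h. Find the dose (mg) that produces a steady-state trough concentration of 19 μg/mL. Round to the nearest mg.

τ/t½ = 111/37 ≈ 3, so f = (1/2)^(111/37) ≈ 0.125000.
Cmin,ss = (D/Vd)·f/(1−f), so D = Cmin,ss·Vd·(1−f)/f.
D = 19 × 25 × (1−f)/f ≈ 19 × 25 × 7.00000 ≈ 3325.00 mg.

3325 mg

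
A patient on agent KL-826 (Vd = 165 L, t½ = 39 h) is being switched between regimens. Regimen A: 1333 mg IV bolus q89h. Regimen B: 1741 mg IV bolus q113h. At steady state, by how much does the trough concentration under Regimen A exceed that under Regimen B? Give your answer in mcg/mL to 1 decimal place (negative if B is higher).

Regimen A: f = (1/2)^(89/39) ≈ 0.2056; Cmin,ss = (1333/165)·f/(1−f) ≈ 2.091 mcg/mL.
Regimen B: f = (1/2)^(113/39) ≈ 0.1342; Cmin,ss = (1741/165)·f/(1−f) ≈ 1.635 mcg/mL.
Difference ≈ 2.091 − 1.635 ≈ 0.456 mcg/mL.

0.5 mcg/mL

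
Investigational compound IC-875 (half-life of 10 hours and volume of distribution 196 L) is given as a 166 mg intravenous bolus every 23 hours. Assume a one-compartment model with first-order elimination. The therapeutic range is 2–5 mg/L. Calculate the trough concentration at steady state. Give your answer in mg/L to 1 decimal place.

τ/t½ = 23/10 ≈ 2.3, so fraction remaining f = (1/2)^(23/10) ≈ 0.2031.
Accumulation ratio R = 1/(1 − f) ≈ 1/0.7969 ≈ 1.2549.
Single-dose peak C₀ = D/Vd = 166/196 ≈ 0.847 mg/L.
Steady-state peak Cmax,ss = C₀·R ≈ 0.847 × 1.2549 ≈ 1.063 mg/L.
One interval later, Cmin,ss = Cmax,ss·e^(−kτ) ≈ 1.063 × 0.2031 ≈ 0.216 mg/L.
Trough 0.2 mg/L vs MEC 2 mg/L: subtherapeutic.

0.2 mg/L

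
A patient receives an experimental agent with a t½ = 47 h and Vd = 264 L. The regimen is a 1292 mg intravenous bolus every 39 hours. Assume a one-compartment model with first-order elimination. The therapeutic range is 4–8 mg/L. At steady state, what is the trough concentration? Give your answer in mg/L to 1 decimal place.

Over one 39-h interval, 39/47 ≈ 0.82979 half-lives elapse, leaving f ≈ 0.5626 of each dose.
Each bolus raises the concentration by D/Vd = 1292/264 ≈ 4.894 mg/L.
Steady-state trough Cmin,ss = C₀·f/(1−f) ≈ 4.894 × 0.5626/0.4374 ≈ 6.295 mg/L.
Trough 6.3 mg/L vs MEC 4 mg/L: adequate.

6.3 mg/L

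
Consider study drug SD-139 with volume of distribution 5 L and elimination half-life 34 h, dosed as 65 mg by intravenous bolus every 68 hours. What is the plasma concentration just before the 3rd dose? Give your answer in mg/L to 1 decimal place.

f = (1/2)^(τ/t½) = (1/2)^(68/34) ≈ 0.2500.
C₀ = D/Vd = 65/5 ≈ 13.000 mg/L.
Before the 3rd dose, 2 doses have been given. Superposition: Cmin = C₀·(f + f²).
≈ 13.000 × (0.2500 + 0.0625) ≈ 13.000 × 0.3125 ≈ 4.062 mg/L.

4.1 mg/L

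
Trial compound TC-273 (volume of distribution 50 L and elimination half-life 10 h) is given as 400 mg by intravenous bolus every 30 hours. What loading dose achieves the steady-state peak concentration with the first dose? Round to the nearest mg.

f = (1/2)^(30/10) ≈ 0.125000; accumulation ratio R = 1/(1−f) ≈ 1.14286.
Loading dose to hit Cmax,ss on first dose: D_load = D_maint·R ≈ 400 × 1.14286 ≈ 457.14 mg.

457 mg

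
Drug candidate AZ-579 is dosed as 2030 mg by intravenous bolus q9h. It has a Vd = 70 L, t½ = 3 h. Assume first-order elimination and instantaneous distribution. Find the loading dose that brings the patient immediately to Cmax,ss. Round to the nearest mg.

f = (1/2)^(9/3) ≈ 0.125000; accumulation ratio R = 1/(1−f) ≈ 1.14286.
Loading dose to hit Cmax,ss on first dose: D_load = D_maint·R ≈ 2030 × 1.14286 ≈ 2320.01 mg.

2320 mg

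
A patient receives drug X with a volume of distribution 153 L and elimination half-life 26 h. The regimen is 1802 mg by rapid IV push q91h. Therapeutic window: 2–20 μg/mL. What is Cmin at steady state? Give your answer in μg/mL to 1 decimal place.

1.1 μg/mL

k = ln2/t½ = ln2/26 ≈ 0.026660 h⁻¹; fraction remaining f = e^(−kτ) = e^(−0.026660×91) ≈ 0.0884.
Accumulation ratio R = 1/(1 − f) ≈ 1/0.9116 ≈ 1.0970.
Single-dose peak C₀ = D/Vd = 1802/153 ≈ 11.778 μg/mL.
Steady-state peak Cmax,ss = C₀·R ≈ 11.778 × 1.0970 ≈ 12.920 μg/mL.
One interval later, Cmin,ss = Cmax,ss·e^(−kτ) ≈ 12.920 × 0.0884 ≈ 1.142 μg/mL.
Trough 1.1 μg/mL vs MEC 2 μg/mL: subtherapeutic.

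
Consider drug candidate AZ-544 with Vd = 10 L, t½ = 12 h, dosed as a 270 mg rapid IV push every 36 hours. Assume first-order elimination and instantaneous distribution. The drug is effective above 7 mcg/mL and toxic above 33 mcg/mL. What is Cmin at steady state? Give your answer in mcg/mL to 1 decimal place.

3.9 mcg/mL

τ = 36 h = 3 half-lives, so f = (1/2)^3 = 0.125.
Accumulation ratio R = 1/(1 − f) = 1/0.875 = 8/7.
Single-dose peak C₀ = D/Vd = 270/10 = 27 mcg/mL.
Steady-state peak Cmax,ss = C₀·R = 27 × 8/7 ≈ 30.857 mcg/mL.
Steady-state trough Cmin,ss = Cmax,ss·f ≈ 30.857 × 0.125 ≈ 3.857 mcg/mL.
Trough 3.9 mcg/mL vs MEC 7 mcg/mL: subtherapeutic.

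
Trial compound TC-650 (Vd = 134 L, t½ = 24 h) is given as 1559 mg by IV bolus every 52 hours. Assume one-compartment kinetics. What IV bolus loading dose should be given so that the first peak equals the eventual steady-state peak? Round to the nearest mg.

2006 mg

f = (1/2)^(52/24) ≈ 0.222725; accumulation ratio R = 1/(1−f) ≈ 1.28655.
Loading dose to hit Cmax,ss on first dose: D_load = D_maint·R ≈ 1559 × 1.28655 ≈ 2005.73 mg.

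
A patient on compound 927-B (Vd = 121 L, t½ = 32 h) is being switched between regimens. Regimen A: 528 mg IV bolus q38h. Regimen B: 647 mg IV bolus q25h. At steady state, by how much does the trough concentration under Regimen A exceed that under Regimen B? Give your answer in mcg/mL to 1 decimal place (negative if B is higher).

Regimen A: f = (1/2)^(38/32) ≈ 0.4391; Cmin,ss = (528/121)·f/(1−f) ≈ 3.416 mcg/mL.
Regimen B: f = (1/2)^(25/32) ≈ 0.5819; Cmin,ss = (647/121)·f/(1−f) ≈ 7.442 mcg/mL.
Difference ≈ 3.416 − 7.442 ≈ -4.026 mcg/mL.

-4.0 mcg/mL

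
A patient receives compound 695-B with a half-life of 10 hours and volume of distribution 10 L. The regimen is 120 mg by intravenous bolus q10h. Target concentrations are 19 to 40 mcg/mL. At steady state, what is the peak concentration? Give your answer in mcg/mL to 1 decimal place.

24.0 mcg/mL

The dosing interval is 1 half-life, so f = 2^(−1) = 0.5.
At steady state, R = 1/(1 − 0.5) = 2/1.
Single-dose peak C₀ = D/Vd = 120/10 = 12 mcg/mL.
Steady-state peak Cmax,ss = C₀·R = 12 × 2/1 ≈ 24.000 mcg/mL.
Peak 24.0 mcg/mL vs MTC 40 mcg/mL: below toxic threshold.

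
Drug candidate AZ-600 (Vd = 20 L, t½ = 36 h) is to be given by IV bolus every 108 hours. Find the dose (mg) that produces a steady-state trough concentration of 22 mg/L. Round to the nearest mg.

3080 mg

τ/t½ = 108/36 ≈ 3, so f = (1/2)^(108/36) ≈ 0.125000.
Cmin,ss = (D/Vd)·f/(1−f), so D = Cmin,ss·Vd·(1−f)/f.
D = 22 × 20 × (1−f)/f ≈ 22 × 20 × 7.00000 ≈ 3080.00 mg.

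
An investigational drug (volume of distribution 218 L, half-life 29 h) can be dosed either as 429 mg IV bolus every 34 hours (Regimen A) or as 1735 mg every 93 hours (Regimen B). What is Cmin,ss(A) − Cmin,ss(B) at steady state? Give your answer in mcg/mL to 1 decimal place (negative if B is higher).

0.6 mcg/mL

Regimen A: f = (1/2)^(34/29) ≈ 0.4437; Cmin,ss = (429/218)·f/(1−f) ≈ 1.570 mcg/mL.
Regimen B: f = (1/2)^(93/29) ≈ 0.1083; Cmin,ss = (1735/218)·f/(1−f) ≈ 0.967 mcg/mL.
Difference ≈ 1.570 − 0.967 ≈ 0.603 mcg/mL.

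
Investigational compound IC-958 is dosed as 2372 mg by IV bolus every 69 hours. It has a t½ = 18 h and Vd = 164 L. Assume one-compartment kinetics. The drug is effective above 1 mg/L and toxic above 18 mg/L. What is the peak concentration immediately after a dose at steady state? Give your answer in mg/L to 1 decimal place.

15.6 mg/L

τ/t½ = 69/18 ≈ 3.8333, so fraction remaining f = (1/2)^(69/18) ≈ 0.0702.
At steady state, accumulation factor R = 1/(1 − e^(−kτ)) ≈ 1.0755.
Single-dose peak C₀ = D/Vd = 2372/164 ≈ 14.463 mg/L.
Steady-state peak Cmax,ss = C₀·R ≈ 14.463 × 1.0755 ≈ 15.555 mg/L.
Peak 15.6 mg/L vs MTC 18 mg/L: below toxic threshold.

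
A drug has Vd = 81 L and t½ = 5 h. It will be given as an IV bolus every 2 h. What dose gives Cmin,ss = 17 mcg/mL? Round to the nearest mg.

440 mg

τ/t½ = 2/5 ≈ 0.4, so f = (1/2)^(2/5) ≈ 0.757858.
Cmin,ss = (D/Vd)·f/(1−f), so D = Cmin,ss·Vd·(1−f)/f.
D = 17 × 81 × (1−f)/f ≈ 17 × 81 × 0.31951 ≈ 439.97 mg.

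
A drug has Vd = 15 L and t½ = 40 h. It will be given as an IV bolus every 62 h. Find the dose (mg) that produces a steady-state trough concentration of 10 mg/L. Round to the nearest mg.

289 mg

τ/t½ = 62/40 ≈ 1.55, so f = (1/2)^(62/40) ≈ 0.341510.
Cmin,ss = (D/Vd)·f/(1−f), so D = Cmin,ss·Vd·(1−f)/f.
D = 10 × 15 × (1−f)/f ≈ 10 × 15 × 1.92817 ≈ 289.23 mg.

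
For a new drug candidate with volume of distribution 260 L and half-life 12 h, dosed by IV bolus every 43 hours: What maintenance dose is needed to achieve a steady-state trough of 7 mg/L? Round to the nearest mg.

τ/t½ = 43/12 ≈ 3.5833, so f = (1/2)^(43/12) ≈ 0.083427.
Cmin,ss = (D/Vd)·f/(1−f), so D = Cmin,ss·Vd·(1−f)/f.
D = 7 × 260 × (1−f)/f ≈ 7 × 260 × 10.98653 ≈ 19995.48 mg.

19995 mg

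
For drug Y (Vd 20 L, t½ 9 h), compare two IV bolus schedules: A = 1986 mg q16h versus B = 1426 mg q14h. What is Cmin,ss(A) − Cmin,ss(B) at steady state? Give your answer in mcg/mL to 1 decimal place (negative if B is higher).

Regimen A: f = (1/2)^(16/9) ≈ 0.2916; Cmin,ss = (1986/20)·f/(1−f) ≈ 40.875 mcg/mL.
Regimen B: f = (1/2)^(14/9) ≈ 0.3402; Cmin,ss = (1426/20)·f/(1−f) ≈ 36.763 mcg/mL.
Difference ≈ 40.875 − 36.763 ≈ 4.112 mcg/mL.

4.1 mcg/mL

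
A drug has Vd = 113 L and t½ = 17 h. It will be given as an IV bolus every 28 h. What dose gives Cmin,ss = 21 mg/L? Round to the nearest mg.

τ/t½ = 28/17 ≈ 1.6471, so f = (1/2)^(28/17) ≈ 0.319290.
Cmin,ss = (D/Vd)·f/(1−f), so D = Cmin,ss·Vd·(1−f)/f.
D = 21 × 113 × (1−f)/f ≈ 21 × 113 × 2.13195 ≈ 5059.12 mg.

5059 mg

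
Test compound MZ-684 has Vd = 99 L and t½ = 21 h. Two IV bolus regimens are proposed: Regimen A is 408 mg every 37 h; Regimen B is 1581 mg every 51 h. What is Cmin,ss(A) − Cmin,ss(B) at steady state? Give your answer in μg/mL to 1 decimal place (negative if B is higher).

-1.9 μg/mL

Regimen A: f = (1/2)^(37/21) ≈ 0.2949; Cmin,ss = (408/99)·f/(1−f) ≈ 1.724 μg/mL.
Regimen B: f = (1/2)^(51/21) ≈ 0.1857; Cmin,ss = (1581/99)·f/(1−f) ≈ 3.642 μg/mL.
Difference ≈ 1.724 − 3.642 ≈ -1.918 μg/mL.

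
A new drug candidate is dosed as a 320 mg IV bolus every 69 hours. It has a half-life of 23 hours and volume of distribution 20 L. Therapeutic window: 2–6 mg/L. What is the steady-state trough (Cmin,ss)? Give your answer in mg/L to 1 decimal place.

2.3 mg/L

The dosing interval is 3 half-lives, so f = 2^(−3) = 0.125.
Accumulation ratio R = 1/(1 − f) = 1/0.875 = 8/7.
Single-dose peak C₀ = D/Vd = 320/20 = 16 mg/L.
Steady-state peak Cmax,ss = C₀·R = 16 × 8/7 ≈ 18.286 mg/L.
Steady-state trough Cmin,ss = Cmax,ss·f ≈ 18.286 × 0.125 ≈ 2.286 mg/L.
Trough 2.3 mg/L vs MEC 2 mg/L: adequate.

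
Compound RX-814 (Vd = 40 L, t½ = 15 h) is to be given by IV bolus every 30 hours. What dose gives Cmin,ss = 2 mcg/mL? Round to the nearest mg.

240 mg

τ/t½ = 30/15 ≈ 2, so f = (1/2)^(30/15) ≈ 0.250000.
Cmin,ss = (D/Vd)·f/(1−f), so D = Cmin,ss·Vd·(1−f)/f.
D = 2 × 40 × (1−f)/f ≈ 2 × 40 × 3.00000 ≈ 240.00 mg.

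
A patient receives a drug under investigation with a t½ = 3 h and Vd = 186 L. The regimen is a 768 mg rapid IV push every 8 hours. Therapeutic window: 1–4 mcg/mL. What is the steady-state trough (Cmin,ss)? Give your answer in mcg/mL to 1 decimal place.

Over one 8-h interval, 8/3 ≈ 2.6667 half-lives elapse, leaving f ≈ 0.1575 of each dose.
Single-dose peak C₀ = D/Vd = 768/186 ≈ 4.129 mcg/mL.
Steady-state trough Cmin,ss = C₀·f/(1−f) ≈ 4.129 × 0.1575/0.8425 ≈ 0.772 mcg/mL.
Trough 0.8 mcg/mL vs MEC 1 mcg/mL: subtherapeutic.

0.8 mcg/mL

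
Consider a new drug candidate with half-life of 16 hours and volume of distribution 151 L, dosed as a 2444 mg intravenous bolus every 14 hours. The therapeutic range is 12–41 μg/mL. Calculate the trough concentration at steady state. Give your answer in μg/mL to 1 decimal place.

k = ln2/t½ = ln2/16 ≈ 0.043322 h⁻¹; fraction remaining f = e^(−kτ) = e^(−0.043322×14) ≈ 0.5453.
At steady state, accumulation factor R = 1/(1 − e^(−kτ)) ≈ 2.1993.
Each bolus raises the concentration by D/Vd = 2444/151 ≈ 16.185 μg/mL.
Steady-state peak Cmax,ss = C₀·R ≈ 16.185 × 2.1993 ≈ 35.596 μg/mL.
One interval later, Cmin,ss = Cmax,ss·e^(−kτ) ≈ 35.596 × 0.5453 ≈ 19.410 μg/mL.
Trough 19.4 μg/mL vs MEC 12 μg/mL: adequate.

19.4 μg/mL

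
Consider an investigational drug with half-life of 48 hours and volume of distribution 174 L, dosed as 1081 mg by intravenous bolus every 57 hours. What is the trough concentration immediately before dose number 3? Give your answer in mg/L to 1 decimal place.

f = (1/2)^(τ/t½) = (1/2)^(57/48) ≈ 0.4391.
C₀ = D/Vd = 1081/174 ≈ 6.213 mg/L.
Before the 3rd dose, 2 doses have been given. Superposition: Cmin = C₀·(f + f²).
≈ 6.213 × (0.4391 + 0.1928) ≈ 6.213 × 0.6319 ≈ 3.926 mg/L.

3.9 mg/L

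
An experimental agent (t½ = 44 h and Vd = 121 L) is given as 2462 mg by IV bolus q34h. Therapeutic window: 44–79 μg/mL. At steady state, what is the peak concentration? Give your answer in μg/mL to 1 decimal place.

49.1 μg/mL

k = ln2/t½ = ln2/44 ≈ 0.015753 h⁻¹; fraction remaining f = e^(−kτ) = e^(−0.015753×34) ≈ 0.5853.
Accumulation ratio R = 1/(1 − f) ≈ 1/0.4147 ≈ 2.4114.
Single-dose peak C₀ = D/Vd = 2462/121 ≈ 20.347 μg/mL.
Cmax,ss = C₀/(1 − f) ≈ 20.347/0.4147 ≈ 49.064 μg/mL.
Peak 49.1 μg/mL vs MTC 79 μg/mL: below toxic threshold.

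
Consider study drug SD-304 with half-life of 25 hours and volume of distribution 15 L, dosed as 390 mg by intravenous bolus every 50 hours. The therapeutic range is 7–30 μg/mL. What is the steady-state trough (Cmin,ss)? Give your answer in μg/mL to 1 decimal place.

The dosing interval is 2 half-lives, so f = 2^(−2) = 0.25.
At steady state, R = 1/(1 − 0.25) = 4/3.
Single-dose peak C₀ = D/Vd = 390/15 = 26 μg/mL.
Steady-state peak Cmax,ss = C₀·R = 26 × 4/3 ≈ 34.667 μg/mL.
Steady-state trough Cmin,ss = Cmax,ss·f ≈ 34.667 × 0.25 ≈ 8.667 μg/mL.
Trough 8.7 μg/mL vs MEC 7 μg/mL: adequate.

8.7 μg/mL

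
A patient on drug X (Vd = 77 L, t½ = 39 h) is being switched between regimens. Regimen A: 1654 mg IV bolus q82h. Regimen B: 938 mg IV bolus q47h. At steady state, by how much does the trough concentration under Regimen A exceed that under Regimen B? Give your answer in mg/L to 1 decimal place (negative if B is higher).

-2.8 mg/L

Regimen A: f = (1/2)^(82/39) ≈ 0.2328; Cmin,ss = (1654/77)·f/(1−f) ≈ 6.518 mg/L.
Regimen B: f = (1/2)^(47/39) ≈ 0.4337; Cmin,ss = (938/77)·f/(1−f) ≈ 9.329 mg/L.
Difference ≈ 6.518 − 9.329 ≈ -2.811 mg/L.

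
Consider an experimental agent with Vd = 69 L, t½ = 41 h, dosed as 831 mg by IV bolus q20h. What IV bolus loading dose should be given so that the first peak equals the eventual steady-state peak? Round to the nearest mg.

2897 mg

f = (1/2)^(20/41) ≈ 0.713109; accumulation ratio R = 1/(1−f) ≈ 3.48564.
Loading dose to hit Cmax,ss on first dose: D_load = D_maint·R ≈ 831 × 3.48564 ≈ 2896.57 mg.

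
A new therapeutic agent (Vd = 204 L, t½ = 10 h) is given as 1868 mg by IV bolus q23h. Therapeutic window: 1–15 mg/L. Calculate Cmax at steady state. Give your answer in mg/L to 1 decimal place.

11.5 mg/L

τ/t½ = 23/10 ≈ 2.3, so fraction remaining f = (1/2)^(23/10) ≈ 0.2031.
At steady state, accumulation factor R = 1/(1 − e^(−kτ)) ≈ 1.2549.
Each bolus raises the concentration by D/Vd = 1868/204 ≈ 9.157 mg/L.
Cmax,ss = C₀/(1 − f) ≈ 9.157/0.7969 ≈ 11.491 mg/L.
Peak 11.5 mg/L vs MTC 15 mg/L: below toxic threshold.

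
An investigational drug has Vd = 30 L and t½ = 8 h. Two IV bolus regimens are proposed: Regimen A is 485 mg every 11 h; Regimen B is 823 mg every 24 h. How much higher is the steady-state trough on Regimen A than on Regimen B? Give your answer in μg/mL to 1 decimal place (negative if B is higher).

Regimen A: f = (1/2)^(11/8) ≈ 0.3856; Cmin,ss = (485/30)·f/(1−f) ≈ 10.146 μg/mL.
Regimen B: f = (1/2)^(24/8) ≈ 0.1250; Cmin,ss = (823/30)·f/(1−f) ≈ 3.919 μg/mL.
Difference ≈ 10.146 − 3.919 ≈ 6.227 μg/mL.

6.2 μg/mL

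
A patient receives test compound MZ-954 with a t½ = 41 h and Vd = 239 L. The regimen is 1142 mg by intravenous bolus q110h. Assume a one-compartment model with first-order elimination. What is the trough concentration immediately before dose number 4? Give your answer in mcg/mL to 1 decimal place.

f = (1/2)^(τ/t½) = (1/2)^(110/41) ≈ 0.1557.
C₀ = D/Vd = 1142/239 ≈ 4.778 mcg/mL.
Before the 4th dose, 3 doses have been given. Superposition: Cmin = C₀·(f + f² + … + f^3).
≈ 4.778 × (0.1557 + 0.0242 + 0.0038) ≈ 4.778 × 0.1837 ≈ 0.878 mcg/mL.

0.9 mcg/mL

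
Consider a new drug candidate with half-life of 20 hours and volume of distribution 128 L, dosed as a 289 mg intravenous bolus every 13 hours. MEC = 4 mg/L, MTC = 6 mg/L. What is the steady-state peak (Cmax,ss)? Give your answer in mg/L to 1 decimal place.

τ/t½ = 13/20 ≈ 0.65, so fraction remaining f = (1/2)^(13/20) ≈ 0.6373.
Accumulation ratio R = 1/(1 − f) ≈ 1/0.3627 ≈ 2.7571.
Single-dose peak C₀ = D/Vd = 289/128 ≈ 2.258 mg/L.
Steady-state peak Cmax,ss = C₀·R ≈ 2.258 × 2.7571 ≈ 6.226 mg/L.
Peak 6.2 mg/L vs MTC 6 mg/L: exceeds toxic threshold.

6.2 mg/L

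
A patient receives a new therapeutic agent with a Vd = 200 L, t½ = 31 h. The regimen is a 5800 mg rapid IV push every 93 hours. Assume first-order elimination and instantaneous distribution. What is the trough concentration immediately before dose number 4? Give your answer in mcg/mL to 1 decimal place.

4.1 mcg/mL

f = (1/2)^(τ/t½) = (1/2)^(93/31) ≈ 0.1250.
C₀ = D/Vd = 5800/200 ≈ 29.000 mcg/mL.
Before the 4th dose, 3 doses have been given. Superposition: Cmin = C₀·(f + f² + … + f^3).
≈ 29.000 × (0.1250 + 0.0156 + 0.0020) ≈ 29.000 × 0.1426 ≈ 4.135 mcg/mL.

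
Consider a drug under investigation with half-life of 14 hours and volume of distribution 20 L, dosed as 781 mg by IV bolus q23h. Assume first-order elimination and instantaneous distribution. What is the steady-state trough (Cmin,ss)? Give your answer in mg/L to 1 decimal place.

18.4 mg/L

τ/t½ = 23/14 ≈ 1.6429, so fraction remaining f = (1/2)^(23/14) ≈ 0.3202.
At steady state, accumulation factor R = 1/(1 − e^(−kτ)) ≈ 1.4710.
Each bolus raises the concentration by D/Vd = 781/20 ≈ 39.050 mg/L.
Steady-state peak Cmax,ss = C₀·R ≈ 39.050 × 1.4710 ≈ 57.443 mg/L.
One interval later, Cmin,ss = Cmax,ss·e^(−kτ) ≈ 57.443 × 0.3202 ≈ 18.393 mg/L.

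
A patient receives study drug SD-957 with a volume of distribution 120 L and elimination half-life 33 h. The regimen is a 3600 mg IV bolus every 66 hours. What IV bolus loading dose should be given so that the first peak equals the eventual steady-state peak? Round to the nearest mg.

4800 mg

f = (1/2)^(66/33) ≈ 0.250000; accumulation ratio R = 1/(1−f) ≈ 1.33333.
Loading dose to hit Cmax,ss on first dose: D_load = D_maint·R ≈ 3600 × 1.33333 ≈ 4799.99 mg.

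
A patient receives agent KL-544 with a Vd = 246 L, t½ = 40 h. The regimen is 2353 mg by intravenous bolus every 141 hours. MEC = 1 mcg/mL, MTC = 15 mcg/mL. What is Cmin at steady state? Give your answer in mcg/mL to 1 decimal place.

0.9 mcg/mL

τ/t½ = 141/40 ≈ 3.525, so fraction remaining f = (1/2)^(141/40) ≈ 0.0869.
At steady state, accumulation factor R = 1/(1 − e^(−kτ)) ≈ 1.0952.
Each bolus raises the concentration by D/Vd = 2353/246 ≈ 9.565 mcg/mL.
Steady-state peak Cmax,ss = C₀·R ≈ 9.565 × 1.0952 ≈ 10.476 mcg/mL.
One interval later, Cmin,ss = Cmax,ss·e^(−kτ) ≈ 10.476 × 0.0869 ≈ 0.910 mcg/mL.
Trough 0.9 mcg/mL vs MEC 1 mcg/mL: subtherapeutic.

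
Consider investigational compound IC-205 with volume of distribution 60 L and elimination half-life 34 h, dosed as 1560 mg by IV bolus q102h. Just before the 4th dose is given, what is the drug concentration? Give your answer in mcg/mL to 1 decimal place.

f = (1/2)^(τ/t½) = (1/2)^(102/34) ≈ 0.1250.
C₀ = D/Vd = 1560/60 ≈ 26.000 mcg/mL.
Before the 4th dose, 3 doses have been given. Superposition: Cmin = C₀·(f + f² + … + f^3).
≈ 26.000 × (0.1250 + 0.0156 + 0.0020) ≈ 26.000 × 0.1426 ≈ 3.708 mcg/mL.

3.7 mcg/mL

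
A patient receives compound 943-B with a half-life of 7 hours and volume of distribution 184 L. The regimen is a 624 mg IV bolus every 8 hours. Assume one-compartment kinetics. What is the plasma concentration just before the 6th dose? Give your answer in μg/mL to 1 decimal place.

f = (1/2)^(τ/t½) = (1/2)^(8/7) ≈ 0.4529.
C₀ = D/Vd = 624/184 ≈ 3.391 μg/mL.
Before the 6th dose, 5 doses have been given. Superposition: Cmin = C₀·(f + f² + … + f^5).
≈ 3.391 × (0.4529 + 0.2051 + 0.0929 + 0.0421 + 0.0191) ≈ 3.391 × 0.8121 ≈ 2.754 μg/mL.

2.8 μg/mL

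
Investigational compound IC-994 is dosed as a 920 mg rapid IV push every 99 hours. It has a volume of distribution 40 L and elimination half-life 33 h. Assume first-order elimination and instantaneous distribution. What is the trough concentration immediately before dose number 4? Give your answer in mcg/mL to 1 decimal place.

f = (1/2)^(τ/t½) = (1/2)^(99/33) ≈ 0.1250.
C₀ = D/Vd = 920/40 ≈ 23.000 mcg/mL.
Before the 4th dose, 3 doses have been given. Superposition: Cmin = C₀·(f + f² + … + f^3).
≈ 23.000 × (0.1250 + 0.0156 + 0.0020) ≈ 23.000 × 0.1426 ≈ 3.280 mcg/mL.

3.3 mcg/mL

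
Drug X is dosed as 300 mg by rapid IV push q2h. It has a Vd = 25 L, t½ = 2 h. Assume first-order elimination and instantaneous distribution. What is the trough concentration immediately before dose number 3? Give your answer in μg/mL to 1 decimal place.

9.0 μg/mL

f = (1/2)^(τ/t½) = (1/2)^(2/2) ≈ 0.5000.
C₀ = D/Vd = 300/25 ≈ 12.000 μg/mL.
Before the 3rd dose, 2 doses have been given. Superposition: Cmin = C₀·(f + f²).
≈ 12.000 × (0.5000 + 0.2500) ≈ 12.000 × 0.7500 ≈ 9.000 μg/mL.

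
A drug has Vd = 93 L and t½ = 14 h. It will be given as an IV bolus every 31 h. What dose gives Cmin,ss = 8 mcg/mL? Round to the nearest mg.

2709 mg

τ/t½ = 31/14 ≈ 2.2143, so f = (1/2)^(31/14) ≈ 0.215493.
Cmin,ss = (D/Vd)·f/(1−f), so D = Cmin,ss·Vd·(1−f)/f.
D = 8 × 93 × (1−f)/f ≈ 8 × 93 × 3.64052 ≈ 2708.55 mg.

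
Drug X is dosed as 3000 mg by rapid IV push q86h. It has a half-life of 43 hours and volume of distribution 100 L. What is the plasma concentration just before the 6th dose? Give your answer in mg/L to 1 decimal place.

10.0 mg/L

f = (1/2)^(τ/t½) = (1/2)^(86/43) ≈ 0.2500.
C₀ = D/Vd = 3000/100 ≈ 30.000 mg/L.
Before the 6th dose, 5 doses have been given. Superposition: Cmin = C₀·(f + f² + … + f^5).
≈ 30.000 × (0.2500 + 0.0625 + 0.0156 + 0.0039 + 0.0010) ≈ 30.000 × 0.3330 ≈ 9.990 mg/L.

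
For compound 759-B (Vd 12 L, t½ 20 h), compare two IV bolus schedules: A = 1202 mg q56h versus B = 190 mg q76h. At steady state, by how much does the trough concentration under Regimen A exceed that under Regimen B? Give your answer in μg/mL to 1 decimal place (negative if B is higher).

Regimen A: f = (1/2)^(56/20) ≈ 0.1436; Cmin,ss = (1202/12)·f/(1−f) ≈ 16.796 μg/mL.
Regimen B: f = (1/2)^(76/20) ≈ 0.0718; Cmin,ss = (190/12)·f/(1−f) ≈ 1.225 μg/mL.
Difference ≈ 16.796 − 1.225 ≈ 15.571 μg/mL.

15.6 μg/mL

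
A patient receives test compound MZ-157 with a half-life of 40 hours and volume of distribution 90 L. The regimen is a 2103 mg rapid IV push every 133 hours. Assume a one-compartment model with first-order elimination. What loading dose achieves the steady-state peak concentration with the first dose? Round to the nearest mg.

2336 mg

f = (1/2)^(133/40) ≈ 0.099787; accumulation ratio R = 1/(1−f) ≈ 1.11085.
Loading dose to hit Cmax,ss on first dose: D_load = D_maint·R ≈ 2103 × 1.11085 ≈ 2336.12 mg.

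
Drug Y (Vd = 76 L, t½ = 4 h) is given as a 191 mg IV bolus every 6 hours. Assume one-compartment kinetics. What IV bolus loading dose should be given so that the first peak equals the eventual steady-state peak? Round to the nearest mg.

f = (1/2)^(6/4) ≈ 0.353553; accumulation ratio R = 1/(1−f) ≈ 1.54692.
Loading dose to hit Cmax,ss on first dose: D_load = D_maint·R ≈ 191 × 1.54692 ≈ 295.46 mg.

295 mg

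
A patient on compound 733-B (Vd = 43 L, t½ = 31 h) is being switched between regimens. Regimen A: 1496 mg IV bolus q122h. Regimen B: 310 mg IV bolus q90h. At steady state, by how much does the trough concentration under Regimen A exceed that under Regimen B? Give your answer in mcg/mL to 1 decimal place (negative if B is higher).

Regimen A: f = (1/2)^(122/31) ≈ 0.0654; Cmin,ss = (1496/43)·f/(1−f) ≈ 2.435 mcg/mL.
Regimen B: f = (1/2)^(90/31) ≈ 0.1337; Cmin,ss = (310/43)·f/(1−f) ≈ 1.113 mcg/mL.
Difference ≈ 2.435 − 1.113 ≈ 1.322 mcg/mL.

1.3 mcg/mL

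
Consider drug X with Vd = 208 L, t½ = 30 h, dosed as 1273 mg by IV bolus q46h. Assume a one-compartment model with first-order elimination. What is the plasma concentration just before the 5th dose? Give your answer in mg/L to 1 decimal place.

3.2 mg/L

f = (1/2)^(τ/t½) = (1/2)^(46/30) ≈ 0.3455.
C₀ = D/Vd = 1273/208 ≈ 6.120 mg/L.
Before the 5th dose, 4 doses have been given. Superposition: Cmin = C₀·(f + f² + … + f^4).
≈ 6.120 × (0.3455 + 0.1194 + 0.0412 + 0.0142) ≈ 6.120 × 0.5203 ≈ 3.184 mg/L.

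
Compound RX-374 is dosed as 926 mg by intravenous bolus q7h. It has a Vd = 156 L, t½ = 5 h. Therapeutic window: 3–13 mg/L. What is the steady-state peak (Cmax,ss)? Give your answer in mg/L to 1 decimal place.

9.6 mg/L

Over one 7-h interval, 7/5 ≈ 1.4 half-lives elapse, leaving f ≈ 0.3789 of each dose.
Accumulation ratio R = 1/(1 − f) ≈ 1/0.6211 ≈ 1.6100.
Each bolus raises the concentration by D/Vd = 926/156 ≈ 5.936 mg/L.
Steady-state peak Cmax,ss = C₀·R ≈ 5.936 × 1.6100 ≈ 9.557 mg/L.
Peak 9.6 mg/L vs MTC 13 mg/L: below toxic threshold.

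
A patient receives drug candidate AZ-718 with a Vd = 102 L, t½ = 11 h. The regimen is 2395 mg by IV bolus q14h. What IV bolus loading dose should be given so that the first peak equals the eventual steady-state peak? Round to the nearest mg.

4086 mg

f = (1/2)^(14/11) ≈ 0.413877; accumulation ratio R = 1/(1−f) ≈ 1.70613.
Loading dose to hit Cmax,ss on first dose: D_load = D_maint·R ≈ 2395 × 1.70613 ≈ 4086.18 mg.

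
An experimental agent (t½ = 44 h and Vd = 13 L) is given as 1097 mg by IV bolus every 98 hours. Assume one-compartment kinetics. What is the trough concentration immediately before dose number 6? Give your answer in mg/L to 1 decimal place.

22.9 mg/L

f = (1/2)^(τ/t½) = (1/2)^(98/44) ≈ 0.2136.
C₀ = D/Vd = 1097/13 ≈ 84.385 mg/L.
Before the 6th dose, 5 doses have been given. Superposition: Cmin = C₀·(f + f² + … + f^5).
≈ 84.385 × (0.2136 + 0.0456 + 0.0097 + 0.0021 + 0.0004) ≈ 84.385 × 0.2714 ≈ 22.902 mg/L.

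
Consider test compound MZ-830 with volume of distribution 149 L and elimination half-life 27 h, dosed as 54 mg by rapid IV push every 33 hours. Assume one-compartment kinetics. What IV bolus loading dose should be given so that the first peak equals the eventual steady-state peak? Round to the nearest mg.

f = (1/2)^(33/27) ≈ 0.428622; accumulation ratio R = 1/(1−f) ≈ 1.75015.
Loading dose to hit Cmax,ss on first dose: D_load = D_maint·R ≈ 54 × 1.75015 ≈ 94.51 mg.

95 mg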